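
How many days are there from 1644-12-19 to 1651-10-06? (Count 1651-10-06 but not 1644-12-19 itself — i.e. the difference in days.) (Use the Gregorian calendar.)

Dec 19, 1644 → Dec 19, 1645: 365 days.
Dec 19, 1645 → Dec 19, 1646: 365 days.
Dec 19, 1646 → Dec 19, 1647: 365 days.
Dec 19, 1647 → Dec 19, 1648: 366 days (Feb 29, 1648 is in that span).
Dec 19, 1648 → Dec 19, 1649: 365 days.
Dec 19, 1649 → Dec 19, 1650: 365 days.
Dec 19, 1650 → Jan 19, 1651: 31 days (December has 31).
Jan 19, 1651 → Feb 19, 1651: 31 days (January has 31).
Feb 19, 1651 → Mar 19, 1651: 28 days (February has 28).
Mar 19, 1651 → Apr 19, 1651: 31 days (March has 31).
Apr 19, 1651 → May 19, 1651: 30 days (April has 30).
May 19, 1651 → Jun 19, 1651: 31 days (May has 31).
Jun 19, 1651 → Jul 19, 1651: 30 days (June has 30).
Jul 19, 1651 → Aug 19, 1651: 31 days (July has 31).
Aug 19, 1651 → Sep 19, 1651: 31 days (August has 31).
Sep 19, 1651 → Oct 6, 1651: 17 days.
Total: 2482 days.

2482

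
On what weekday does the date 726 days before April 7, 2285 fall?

First find the weekday of Apr 7, 2285. Doomsday rule: the anchor day for the 2200s is Friday. For year 85: 85÷12 = 7 r 1, and 1÷4 = 0, so 7+1+0 = 8.
Friday + 8 ≡ Saturday — that's 2285's doomsday.
In April the doomsday date is Apr 4.
Apr 7 is 3 days after Apr 4; 3 mod 7 = 3, so Saturday + 3 = Tuesday.
726 mod 7 = 5, so 726 days before a Tuesday is Tuesday − 5 = Thursday.

Thursday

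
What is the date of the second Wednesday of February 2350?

February 8, 2350

February 1, 2350 is a Wednesday.
The first Wednesday is therefore February 1 (same day).
The second Wednesday is 1 + 1×7 = February 8.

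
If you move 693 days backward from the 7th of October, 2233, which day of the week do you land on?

Oct 7, 2233 is a Monday.
693 mod 7 = 0, so 693 days before a Monday is Monday − 0 = Monday.

Monday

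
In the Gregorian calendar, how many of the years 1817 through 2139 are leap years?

Multiples of 4 in [1817,2139]: 80.
Of those, multiples of 100: 3 (not leap unless ÷400).
Multiples of 400: 1.
Leap years = 80 − 3 + 1 = 78.

78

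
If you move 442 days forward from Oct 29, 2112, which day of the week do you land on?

Sunday

Oct 29, 2112 is a Saturday.
442 mod 7 = 1, so 442 days after a Saturday is Saturday + 1 = Sunday.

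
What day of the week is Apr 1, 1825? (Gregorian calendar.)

Doomsday rule: the anchor day for the 1800s is Friday. For year 25: 25÷12 = 2 r 1, and 1÷4 = 0, so 2+1+0 = 3.
Friday + 3 ≡ Monday — that's 1825's doomsday.
In April the doomsday date is Apr 4.
Apr 1 is 3 days before Apr 4; 3 mod 7 = 3, so Monday − 3 = Friday.

Friday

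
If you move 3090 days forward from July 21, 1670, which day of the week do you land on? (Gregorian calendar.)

First find the weekday of Jul 21, 1670. Doomsday rule: the anchor day for the 1600s is Tuesday. For year 70: 70÷12 = 5 r 10, and 10÷4 = 2, so 5+10+2 = 17.
Tuesday + 17 ≡ Friday — that's 1670's doomsday.
In July the doomsday date is Jul 11.
Jul 21 is 10 days after Jul 11; 10 mod 7 = 3, so Friday + 3 = Monday.
3090 mod 7 = 3, so 3090 days after a Monday is Monday + 3 = Thursday.

Thursday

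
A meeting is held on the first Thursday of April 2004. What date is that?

April 1, 2004 is a Thursday.
The first Thursday is therefore April 1 (same day).

April 1, 2004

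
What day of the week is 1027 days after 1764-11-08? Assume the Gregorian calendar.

Nov 8, 1764 is a Thursday.
1027 mod 7 = 5, so 1027 days after a Thursday is Thursday + 5 = Tuesday.

Tuesday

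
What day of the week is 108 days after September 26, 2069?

Sep 26, 2069 is a Thursday.
108 mod 7 = 3, so 108 days after a Thursday is Thursday + 3 = Sunday.

Sunday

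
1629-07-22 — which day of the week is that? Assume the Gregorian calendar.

Doomsday rule: the anchor day for the 1600s is Tuesday. For year 29: 29÷12 = 2 r 5, and 5÷4 = 1, so 2+5+1 = 8.
Tuesday + 8 ≡ Wednesday — that's 1629's doomsday.
In July the doomsday date is Jul 11.
Jul 22 is 11 days after Jul 11; 11 mod 7 = 4, so Wednesday + 4 = Sunday.

Sunday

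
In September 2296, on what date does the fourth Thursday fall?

September 24, 2296

September 1, 2296 is a Tuesday.
The first Thursday is therefore September 3 (2 days later).
The fourth Thursday is 3 + 3×7 = September 24.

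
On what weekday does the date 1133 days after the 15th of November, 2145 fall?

Sunday

First find the weekday of Nov 15, 2145. Doomsday rule: the anchor day for the 2100s is Sunday. For year 45: 45÷12 = 3 r 9, and 9÷4 = 2, so 3+9+2 = 14.
Sunday + 14 ≡ Sunday — that's 2145's doomsday.
In November the doomsday date is Nov 7.
Nov 15 is 8 days after Nov 7; 8 mod 7 = 1, so Sunday + 1 = Monday.
1133 mod 7 = 6, so 1133 days after a Monday is Monday + 6 = Sunday.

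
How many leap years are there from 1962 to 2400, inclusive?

Multiples of 4 in [1962,2400]: 110.
Of those, multiples of 100: 5 (not leap unless ÷400).
Multiples of 400: 2.
Leap years = 110 − 5 + 2 = 107.

107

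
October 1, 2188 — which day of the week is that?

Wednesday

Doomsday rule: the anchor day for the 2100s is Sunday. For year 88: 88÷12 = 7 r 4, and 4÷4 = 1, so 7+4+1 = 12.
Sunday + 12 ≡ Friday — that's 2188's doomsday.
In October the doomsday date is Oct 10.
Oct 1 is 9 days before Oct 10; 9 mod 7 = 2, so Friday − 2 = Wednesday.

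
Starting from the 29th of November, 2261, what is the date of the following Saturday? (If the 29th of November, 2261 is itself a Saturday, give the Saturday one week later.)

Nov 29, 2261 is a Friday.
From Friday to the next Saturday is 1 day.
Nov 29, 2261 + 1 = Nov 30, 2261.

November 30, 2261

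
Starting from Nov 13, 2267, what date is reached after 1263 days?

+366 (one year; includes Feb 29, 2268) → Nov 13, 2268 (897 left).
+365 (one year) → Nov 13, 2269 (532 left).
+365 (one year) → Nov 13, 2270 (167 left).
Nov has 30 days: +18 → Dec 1, 2270 (149 left).
Dec has 31 days: +31 → Jan 1, 2271 (118 left).
Jan has 31 days: +31 → Feb 1, 2271 (87 left).
Feb has 28 days: +28 → Mar 1, 2271 (59 left).
Mar has 31 days: +31 → Apr 1, 2271 (28 left).
+28 → Apr 29, 2271.

April 29, 2271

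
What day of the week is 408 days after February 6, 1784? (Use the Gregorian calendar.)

Sunday

Feb 6, 1784 is a Friday.
408 mod 7 = 2, so 408 days after a Friday is Friday + 2 = Sunday.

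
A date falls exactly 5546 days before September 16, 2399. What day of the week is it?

First find the weekday of Sep 16, 2399. Doomsday rule: the anchor day for the 2300s is Wednesday. For year 99: 99÷12 = 8 r 3, and 3÷4 = 0, so 8+3+0 = 11.
Wednesday + 11 ≡ Sunday — that's 2399's doomsday.
In September the doomsday date is Sep 5.
Sep 16 is 11 days after Sep 5; 11 mod 7 = 4, so Sunday + 4 = Thursday.
5546 mod 7 = 2, so 5546 days before a Thursday is Thursday − 2 = Tuesday.

Tuesday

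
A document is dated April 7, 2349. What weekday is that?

Thursday

Doomsday rule: the anchor day for the 2300s is Wednesday. For year 49: 49÷12 = 4 r 1, and 1÷4 = 0, so 4+1+0 = 5.
Wednesday + 5 ≡ Monday — that's 2349's doomsday.
In April the doomsday date is Apr 4.
Apr 7 is 3 days after Apr 4; 3 mod 7 = 3, so Monday + 3 = Thursday.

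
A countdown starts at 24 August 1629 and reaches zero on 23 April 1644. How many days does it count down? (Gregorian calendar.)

5356

Aug 24, 1629 → Aug 24, 1630: 365 days.
Aug 24, 1630 → Aug 24, 1631: 365 days.
Aug 24, 1631 → Aug 24, 1632: 366 days (Feb 29, 1632 is in that span).
Aug 24, 1632 → Aug 24, 1633: 365 days.
Aug 24, 1633 → Aug 24, 1634: 365 days.
Aug 24, 1634 → Aug 24, 1635: 365 days.
Aug 24, 1635 → Aug 24, 1636: 366 days (Feb 29, 1636 is in that span).
Aug 24, 1636 → Aug 24, 1637: 365 days.
Aug 24, 1637 → Aug 24, 1638: 365 days.
Aug 24, 1638 → Aug 24, 1639: 365 days.
Aug 24, 1639 → Aug 24, 1640: 366 days (Feb 29, 1640 is in that span).
Aug 24, 1640 → Aug 24, 1641: 365 days.
Aug 24, 1641 → Aug 24, 1642: 365 days.
Aug 24, 1642 → Aug 24, 1643: 365 days.
Aug 24, 1643 → Sep 24, 1643: 31 days (August has 31).
Sep 24, 1643 → Oct 24, 1643: 30 days (September has 30).
Oct 24, 1643 → Nov 24, 1643: 31 days (October has 31).
Nov 24, 1643 → Dec 24, 1643: 30 days (November has 30).
Dec 24, 1643 → Jan 24, 1644: 31 days (December has 31).
Jan 24, 1644 → Feb 24, 1644: 31 days (January has 31).
Feb 24, 1644 → Mar 24, 1644: 29 days (February has 29).
Mar 24, 1644 → Apr 23, 1644: 30 days.
Total: 5356 days.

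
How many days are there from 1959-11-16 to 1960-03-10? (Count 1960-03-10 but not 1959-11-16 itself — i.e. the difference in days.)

115

Nov 16, 1959 → Dec 16, 1959: 30 days (November has 30).
Dec 16, 1959 → Jan 16, 1960: 31 days (December has 31).
Jan 16, 1960 → Feb 16, 1960: 31 days (January has 31).
Feb 16, 1960 → Mar 10, 1960: 23 days.
Total: 115 days.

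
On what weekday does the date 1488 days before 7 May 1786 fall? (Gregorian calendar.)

May 7, 1786 is a Sunday.
1488 mod 7 = 4, so 1488 days before a Sunday is Sunday − 4 = Wednesday.

Wednesday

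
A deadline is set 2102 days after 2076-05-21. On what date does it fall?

February 21, 2082

+365 (one year) → May 21, 2077 (1737 left).
+365 (one year) → May 21, 2078 (1372 left).
+365 (one year) → May 21, 2079 (1007 left).
+366 (one year; includes Feb 29, 2080) → May 21, 2080 (641 left).
+365 (one year) → May 21, 2081 (276 left).
May has 31 days: +11 → Jun 1, 2081 (265 left).
Jun has 30 days: +30 → Jul 1, 2081 (235 left).
Jul has 31 days: +31 → Aug 1, 2081 (204 left).
Aug has 31 days: +31 → Sep 1, 2081 (173 left).
Sep has 30 days: +30 → Oct 1, 2081 (143 left).
Oct has 31 days: +31 → Nov 1, 2081 (112 left).
Nov has 30 days: +30 → Dec 1, 2081 (82 left).
Dec has 31 days: +31 → Jan 1, 2082 (51 left).
Jan has 31 days: +31 → Feb 1, 2082 (20 left).
+20 → Feb 21, 2082.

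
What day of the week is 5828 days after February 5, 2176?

Feb 5, 2176 is a Monday.
5828 mod 7 = 4, so 5828 days after a Monday is Monday + 4 = Friday.

Friday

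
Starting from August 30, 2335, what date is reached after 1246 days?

January 27, 2339

+366 (one year; includes Feb 29, 2336) → Aug 30, 2336 (880 left).
+365 (one year) → Aug 30, 2337 (515 left).
+365 (one year) → Aug 30, 2338 (150 left).
Aug has 31 days: +2 → Sep 1, 2338 (148 left).
Sep has 30 days: +30 → Oct 1, 2338 (118 left).
Oct has 31 days: +31 → Nov 1, 2338 (87 left).
Nov has 30 days: +30 → Dec 1, 2338 (57 left).
Dec has 31 days: +31 → Jan 1, 2339 (26 left).
+26 → Jan 27, 2339.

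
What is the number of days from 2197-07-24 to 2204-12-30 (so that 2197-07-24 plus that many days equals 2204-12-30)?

Jul 24, 2197 → Jul 24, 2198: 365 days.
Jul 24, 2198 → Jul 24, 2199: 365 days.
Jul 24, 2199 → Jul 24, 2200: 365 days.
Jul 24, 2200 → Jul 24, 2201: 365 days.
Jul 24, 2201 → Jul 24, 2202: 365 days.
Jul 24, 2202 → Jul 24, 2203: 365 days.
Jul 24, 2203 → Jul 24, 2204: 366 days (Feb 29, 2204 is in that span).
Jul 24, 2204 → Aug 24, 2204: 31 days (July has 31).
Aug 24, 2204 → Sep 24, 2204: 31 days (August has 31).
Sep 24, 2204 → Oct 24, 2204: 30 days (September has 30).
Oct 24, 2204 → Nov 24, 2204: 31 days (October has 31).
Nov 24, 2204 → Dec 24, 2204: 30 days (November has 30).
Dec 24, 2204 → Dec 30, 2204: 6 days.
Total: 2715 days.

2715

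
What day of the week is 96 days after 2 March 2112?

First find the weekday of Mar 2, 2112. Doomsday rule: the anchor day for the 2100s is Sunday. For year 12: 12÷12 = 1 r 0, and 0÷4 = 0, so 1+0+0 = 1.
Sunday + 1 ≡ Monday — that's 2112's doomsday.
In March the doomsday date is Mar 14.
Mar 2 is 12 days before Mar 14; 12 mod 7 = 5, so Monday − 5 = Wednesday.
96 mod 7 = 5, so 96 days after a Wednesday is Wednesday + 5 = Monday.

Monday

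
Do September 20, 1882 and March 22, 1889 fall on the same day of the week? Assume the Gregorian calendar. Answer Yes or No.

No

From Sep 20, 1882 to Mar 22, 1889 is 2375 days.
2375 mod 7 = 2, so they are different weekdays.
(Sep 20, 1882 is a Wednesday; Mar 22, 1889 is a Friday.)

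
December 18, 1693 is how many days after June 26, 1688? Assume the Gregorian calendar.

2001

Jun 26, 1688 → Jun 26, 1689: 365 days.
Jun 26, 1689 → Jun 26, 1690: 365 days.
Jun 26, 1690 → Jun 26, 1691: 365 days.
Jun 26, 1691 → Jun 26, 1692: 366 days (Feb 29, 1692 is in that span).
Jun 26, 1692 → Jun 26, 1693: 365 days.
Jun 26, 1693 → Jul 26, 1693: 30 days (June has 30).
Jul 26, 1693 → Aug 26, 1693: 31 days (July has 31).
Aug 26, 1693 → Sep 26, 1693: 31 days (August has 31).
Sep 26, 1693 → Oct 26, 1693: 30 days (September has 30).
Oct 26, 1693 → Nov 26, 1693: 31 days (October has 31).
Nov 26, 1693 → Dec 18, 1693: 22 days.
Total: 2001 days.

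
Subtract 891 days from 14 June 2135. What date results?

January 4, 2133

−365 (one year) → Jun 14, 2134 (526 left).
−365 (one year) → Jun 14, 2133 (161 left).
−14 → May 31, 2133 (end of May, 31 days; 147 left).
−31 → Apr 30, 2133 (end of Apr, 30 days; 116 left).
−30 → Mar 31, 2133 (end of Mar, 31 days; 86 left).
−31 → Feb 28, 2133 (end of Feb, 28 days; 55 left).
−28 → Jan 31, 2133 (end of Jan, 31 days; 27 left).
−27 → Jan 4, 2133.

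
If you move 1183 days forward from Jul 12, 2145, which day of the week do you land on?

Monday

First find the weekday of Jul 12, 2145. Doomsday rule: the anchor day for the 2100s is Sunday. For year 45: 45÷12 = 3 r 9, and 9÷4 = 2, so 3+9+2 = 14.
Sunday + 14 ≡ Sunday — that's 2145's doomsday.
In July the doomsday date is Jul 11.
Jul 12 is 1 day after Jul 11; 1 mod 7 = 1, so Sunday + 1 = Monday.
1183 mod 7 = 0, so 1183 days after a Monday is Monday + 0 = Monday.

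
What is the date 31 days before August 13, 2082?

July 13, 2082

−13 → Jul 31, 2082 (end of Jul, 31 days; 18 left).
−18 → Jul 13, 2082.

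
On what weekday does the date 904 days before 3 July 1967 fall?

First find the weekday of Jul 3, 1967. Doomsday rule: the anchor day for the 1900s is Wednesday. For year 67: 67÷12 = 5 r 7, and 7÷4 = 1, so 5+7+1 = 13.
Wednesday + 13 ≡ Tuesday — that's 1967's doomsday.
In July the doomsday date is Jul 11.
Jul 3 is 8 days before Jul 11; 8 mod 7 = 1, so Tuesday − 1 = Monday.
904 mod 7 = 1, so 904 days before a Monday is Monday − 1 = Sunday.

Sunday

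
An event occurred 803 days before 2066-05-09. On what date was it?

−365 (one year) → May 9, 2065 (438 left).
−365 (one year) → May 9, 2064 (73 left).
−9 → Apr 30, 2064 (end of Apr, 30 days; 64 left).
−30 → Mar 31, 2064 (end of Mar, 31 days; 34 left).
−31 → Feb 29, 2064 (end of Feb, 29 days; 3 left).
−3 → Feb 26, 2064.

February 26, 2064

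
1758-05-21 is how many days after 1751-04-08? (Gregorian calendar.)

Apr 8, 1751 → Apr 8, 1752: 366 days (Feb 29, 1752 is in that span).
Apr 8, 1752 → Apr 8, 1753: 365 days.
Apr 8, 1753 → Apr 8, 1754: 365 days.
Apr 8, 1754 → Apr 8, 1755: 365 days.
Apr 8, 1755 → Apr 8, 1756: 366 days (Feb 29, 1756 is in that span).
Apr 8, 1756 → Apr 8, 1757: 365 days.
Apr 8, 1757 → Apr 8, 1758: 365 days.
Apr 8, 1758 → May 8, 1758: 30 days (April has 30).
May 8, 1758 → May 21, 1758: 13 days.
Total: 2600 days.

2600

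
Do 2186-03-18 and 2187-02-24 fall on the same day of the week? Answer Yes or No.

Yes

From Mar 18, 2186 to Feb 24, 2187 is 343 days.
343 mod 7 = 0, so they are the same weekday.
(Mar 18, 2186 is a Saturday; Feb 24, 2187 is a Saturday.)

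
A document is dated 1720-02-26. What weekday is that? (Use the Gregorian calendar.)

Doomsday rule: the anchor day for the 1700s is Sunday. For year 20: 20÷12 = 1 r 8, and 8÷4 = 2, so 1+8+2 = 11.
Sunday + 11 ≡ Thursday — that's 1720's doomsday.
In February the doomsday date is Feb 29 (1720 is a leap year (divisible by 4)).
Feb 26 is 3 days before Feb 29; 3 mod 7 = 3, so Thursday − 3 = Monday.

Monday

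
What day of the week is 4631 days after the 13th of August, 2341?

Sunday

First find the weekday of Aug 13, 2341. Doomsday rule: the anchor day for the 2300s is Wednesday. For year 41: 41÷12 = 3 r 5, and 5÷4 = 1, so 3+5+1 = 9.
Wednesday + 9 ≡ Friday — that's 2341's doomsday.
In August the doomsday date is Aug 8.
Aug 13 is 5 days after Aug 8; 5 mod 7 = 5, so Friday + 5 = Wednesday.
4631 mod 7 = 4, so 4631 days after a Wednesday is Wednesday + 4 = Sunday.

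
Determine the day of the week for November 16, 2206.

Sunday

Doomsday rule: the anchor day for the 2200s is Friday. For year 06: 6÷12 = 0 r 6, and 6÷4 = 1, so 0+6+1 = 7.
Friday + 7 ≡ Friday — that's 2206's doomsday.
In November the doomsday date is Nov 7.
Nov 16 is 9 days after Nov 7; 9 mod 7 = 2, so Friday + 2 = Sunday.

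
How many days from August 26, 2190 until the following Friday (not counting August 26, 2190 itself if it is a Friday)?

1

Aug 26, 2190 is a Thursday.
From Thursday to the next Friday is 1 day.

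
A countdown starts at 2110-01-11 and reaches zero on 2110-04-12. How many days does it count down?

Jan 11, 2110 → Feb 11, 2110: 31 days (January has 31).
Feb 11, 2110 → Mar 11, 2110: 28 days (February has 28).
Mar 11, 2110 → Apr 11, 2110: 31 days (March has 31).
Apr 11, 2110 → Apr 12, 2110: 1 days.
Total: 91 days.

91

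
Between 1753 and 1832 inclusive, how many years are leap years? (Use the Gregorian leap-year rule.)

Multiples of 4 in [1753,1832]: 20.
Of those, multiples of 100: 1 (not leap unless ÷400).
Multiples of 400: 0.
Leap years = 20 − 1 + 0 = 19.

19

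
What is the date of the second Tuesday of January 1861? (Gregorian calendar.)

January 1, 1861 is a Tuesday.
The first Tuesday is therefore January 1 (same day).
The second Tuesday is 1 + 1×7 = January 8.

January 8, 1861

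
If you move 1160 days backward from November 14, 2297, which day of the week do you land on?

Nov 14, 2297 is a Sunday.
1160 mod 7 = 5, so 1160 days before a Sunday is Sunday − 5 = Tuesday.

Tuesday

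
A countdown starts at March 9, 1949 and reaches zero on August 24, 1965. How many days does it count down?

6012

Mar 9, 1949 → Mar 9, 1950: 365 days.
Mar 9, 1950 → Mar 9, 1951: 365 days.
Mar 9, 1951 → Mar 9, 1952: 366 days (Feb 29, 1952 is in that span).
Mar 9, 1952 → Mar 9, 1953: 365 days.
Mar 9, 1953 → Mar 9, 1954: 365 days.
Mar 9, 1954 → Mar 9, 1955: 365 days.
Mar 9, 1955 → Mar 9, 1956: 366 days (Feb 29, 1956 is in that span).
Mar 9, 1956 → Mar 9, 1957: 365 days.
Mar 9, 1957 → Mar 9, 1958: 365 days.
Mar 9, 1958 → Mar 9, 1959: 365 days.
Mar 9, 1959 → Mar 9, 1960: 366 days (Feb 29, 1960 is in that span).
Mar 9, 1960 → Mar 9, 1961: 365 days.
Mar 9, 1961 → Mar 9, 1962: 365 days.
Mar 9, 1962 → Mar 9, 1963: 365 days.
Mar 9, 1963 → Mar 9, 1964: 366 days (Feb 29, 1964 is in that span).
Mar 9, 1964 → Mar 9, 1965: 365 days.
Mar 9, 1965 → Apr 9, 1965: 31 days (March has 31).
Apr 9, 1965 → May 9, 1965: 30 days (April has 30).
May 9, 1965 → Jun 9, 1965: 31 days (May has 31).
Jun 9, 1965 → Jul 9, 1965: 30 days (June has 30).
Jul 9, 1965 → Aug 9, 1965: 31 days (July has 31).
Aug 9, 1965 → Aug 24, 1965: 15 days.
Total: 6012 days.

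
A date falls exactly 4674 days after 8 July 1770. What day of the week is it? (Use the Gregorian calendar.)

Friday

Jul 8, 1770 is a Sunday.
4674 mod 7 = 5, so 4674 days after a Sunday is Sunday + 5 = Friday.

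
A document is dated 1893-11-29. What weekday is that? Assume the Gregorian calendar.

Doomsday rule: the anchor day for the 1800s is Friday. For year 93: 93÷12 = 7 r 9, and 9÷4 = 2, so 7+9+2 = 18.
Friday + 18 ≡ Tuesday — that's 1893's doomsday.
In November the doomsday date is Nov 7.
Nov 29 is 22 days after Nov 7; 22 mod 7 = 1, so Tuesday + 1 = Wednesday.

Wednesday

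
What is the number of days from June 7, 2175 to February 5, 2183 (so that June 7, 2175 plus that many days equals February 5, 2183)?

Jun 7, 2175 → Jun 7, 2176: 366 days (Feb 29, 2176 is in that span).
Jun 7, 2176 → Jun 7, 2177: 365 days.
Jun 7, 2177 → Jun 7, 2178: 365 days.
Jun 7, 2178 → Jun 7, 2179: 365 days.
Jun 7, 2179 → Jun 7, 2180: 366 days (Feb 29, 2180 is in that span).
Jun 7, 2180 → Jun 7, 2181: 365 days.
Jun 7, 2181 → Jun 7, 2182: 365 days.
Jun 7, 2182 → Jul 7, 2182: 30 days (June has 30).
Jul 7, 2182 → Aug 7, 2182: 31 days (July has 31).
Aug 7, 2182 → Sep 7, 2182: 31 days (August has 31).
Sep 7, 2182 → Oct 7, 2182: 30 days (September has 30).
Oct 7, 2182 → Nov 7, 2182: 31 days (October has 31).
Nov 7, 2182 → Dec 7, 2182: 30 days (November has 30).
Dec 7, 2182 → Jan 7, 2183: 31 days (December has 31).
Jan 7, 2183 → Feb 5, 2183: 29 days.
Total: 2800 days.

2800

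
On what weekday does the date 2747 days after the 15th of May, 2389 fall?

Thursday

First find the weekday of May 15, 2389. Doomsday rule: the anchor day for the 2300s is Wednesday. For year 89: 89÷12 = 7 r 5, and 5÷4 = 1, so 7+5+1 = 13.
Wednesday + 13 ≡ Tuesday — that's 2389's doomsday.
In May the doomsday date is May 9.
May 15 is 6 days after May 9; 6 mod 7 = 6, so Tuesday + 6 = Monday.
2747 mod 7 = 3, so 2747 days after a Monday is Monday + 3 = Thursday.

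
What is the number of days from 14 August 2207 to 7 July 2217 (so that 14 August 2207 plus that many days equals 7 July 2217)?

Aug 14, 2207 → Aug 14, 2208: 366 days (Feb 29, 2208 is in that span).
Aug 14, 2208 → Aug 14, 2209: 365 days.
Aug 14, 2209 → Aug 14, 2210: 365 days.
Aug 14, 2210 → Aug 14, 2211: 365 days.
Aug 14, 2211 → Aug 14, 2212: 366 days (Feb 29, 2212 is in that span).
Aug 14, 2212 → Aug 14, 2213: 365 days.
Aug 14, 2213 → Aug 14, 2214: 365 days.
Aug 14, 2214 → Aug 14, 2215: 365 days.
Aug 14, 2215 → Aug 14, 2216: 366 days (Feb 29, 2216 is in that span).
Aug 14, 2216 → Sep 14, 2216: 31 days (August has 31).
Sep 14, 2216 → Oct 14, 2216: 30 days (September has 30).
Oct 14, 2216 → Nov 14, 2216: 31 days (October has 31).
Nov 14, 2216 → Dec 14, 2216: 30 days (November has 30).
Dec 14, 2216 → Jan 14, 2217: 31 days (December has 31).
Jan 14, 2217 → Feb 14, 2217: 31 days (January has 31).
Feb 14, 2217 → Mar 14, 2217: 28 days (February has 28).
Mar 14, 2217 → Apr 14, 2217: 31 days (March has 31).
Apr 14, 2217 → May 14, 2217: 30 days (April has 30).
May 14, 2217 → Jun 14, 2217: 31 days (May has 31).
Jun 14, 2217 → Jul 7, 2217: 23 days.
Total: 3615 days.

3615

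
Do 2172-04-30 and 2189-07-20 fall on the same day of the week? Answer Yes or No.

No

From Apr 30, 2172 to Jul 20, 2189 is 6290 days.
6290 mod 7 = 4, so they are different weekdays.
(Apr 30, 2172 is a Thursday; Jul 20, 2189 is a Monday.)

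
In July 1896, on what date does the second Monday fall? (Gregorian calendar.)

July 13, 1896

July 1, 1896 is a Wednesday.
The first Monday is therefore July 6 (5 days later).
The second Monday is 6 + 1×7 = July 13.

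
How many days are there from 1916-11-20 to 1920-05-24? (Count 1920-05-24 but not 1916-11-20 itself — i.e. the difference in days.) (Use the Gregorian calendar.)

Nov 20, 1916 → Nov 20, 1917: 365 days.
Nov 20, 1917 → Nov 20, 1918: 365 days.
Nov 20, 1918 → Nov 20, 1919: 365 days.
Nov 20, 1919 → Dec 20, 1919: 30 days (November has 30).
Dec 20, 1919 → Jan 20, 1920: 31 days (December has 31).
Jan 20, 1920 → Feb 20, 1920: 31 days (January has 31).
Feb 20, 1920 → Mar 20, 1920: 29 days (February has 29).
Mar 20, 1920 → Apr 20, 1920: 31 days (March has 31).
Apr 20, 1920 → May 20, 1920: 30 days (April has 30).
May 20, 1920 → May 24, 1920: 4 days.
Total: 1281 days.

1281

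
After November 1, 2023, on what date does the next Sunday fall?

November 5, 2023

Nov 1, 2023 is a Wednesday.
From Wednesday to the next Sunday is 4 days.
Nov 1, 2023 + 4 = Nov 5, 2023.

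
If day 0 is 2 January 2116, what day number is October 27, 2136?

7604

Jan 2, 2116 → Jan 2, 2117: 366 days (Feb 29, 2116 is in that span).
Jan 2, 2117 → Jan 2, 2118: 365 days.
Jan 2, 2118 → Jan 2, 2119: 365 days.
Jan 2, 2119 → Jan 2, 2120: 365 days.
Jan 2, 2120 → Jan 2, 2121: 366 days (Feb 29, 2120 is in that span).
Jan 2, 2121 → Jan 2, 2122: 365 days.
Jan 2, 2122 → Jan 2, 2123: 365 days.
Jan 2, 2123 → Jan 2, 2124: 365 days.
Jan 2, 2124 → Jan 2, 2125: 366 days (Feb 29, 2124 is in that span).
Jan 2, 2125 → Jan 2, 2126: 365 days.
Jan 2, 2126 → Jan 2, 2127: 365 days.
Jan 2, 2127 → Jan 2, 2128: 365 days.
Jan 2, 2128 → Jan 2, 2129: 366 days (Feb 29, 2128 is in that span).
Jan 2, 2129 → Jan 2, 2130: 365 days.
Jan 2, 2130 → Jan 2, 2131: 365 days.
Jan 2, 2131 → Jan 2, 2132: 365 days.
Jan 2, 2132 → Jan 2, 2133: 366 days (Feb 29, 2132 is in that span).
Jan 2, 2133 → Jan 2, 2134: 365 days.
Jan 2, 2134 → Jan 2, 2135: 365 days.
Jan 2, 2135 → Jan 2, 2136: 365 days.
Jan 2, 2136 → Feb 2, 2136: 31 days (January has 31).
Feb 2, 2136 → Mar 2, 2136: 29 days (February has 29).
Mar 2, 2136 → Apr 2, 2136: 31 days (March has 31).
Apr 2, 2136 → May 2, 2136: 30 days (April has 30).
May 2, 2136 → Jun 2, 2136: 31 days (May has 31).
Jun 2, 2136 → Jul 2, 2136: 30 days (June has 30).
Jul 2, 2136 → Aug 2, 2136: 31 days (July has 31).
Aug 2, 2136 → Sep 2, 2136: 31 days (August has 31).
Sep 2, 2136 → Oct 2, 2136: 30 days (September has 30).
Oct 2, 2136 → Oct 27, 2136: 25 days.
Total: 7604 days.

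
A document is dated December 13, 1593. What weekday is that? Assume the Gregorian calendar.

Doomsday rule: the anchor day for the 1500s is Wednesday. For year 93: 93÷12 = 7 r 9, and 9÷4 = 2, so 7+9+2 = 18.
Wednesday + 18 ≡ Sunday — that's 1593's doomsday.
In December the doomsday date is Dec 12.
Dec 13 is 1 day after Dec 12; 1 mod 7 = 1, so Sunday + 1 = Monday.

Monday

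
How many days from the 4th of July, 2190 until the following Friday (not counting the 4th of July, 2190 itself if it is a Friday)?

5

Jul 4, 2190 is a Sunday.
From Sunday to the next Friday is 5 days.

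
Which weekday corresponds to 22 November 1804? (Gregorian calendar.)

Doomsday rule: the anchor day for the 1800s is Friday. For year 04: 4÷12 = 0 r 4, and 4÷4 = 1, so 0+4+1 = 5.
Friday + 5 ≡ Wednesday — that's 1804's doomsday.
In November the doomsday date is Nov 7.
Nov 22 is 15 days after Nov 7; 15 mod 7 = 1, so Wednesday + 1 = Thursday.

Thursday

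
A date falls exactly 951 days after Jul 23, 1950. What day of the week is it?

Saturday

First find the weekday of Jul 23, 1950. Doomsday rule: the anchor day for the 1900s is Wednesday. For year 50: 50÷12 = 4 r 2, and 2÷4 = 0, so 4+2+0 = 6.
Wednesday + 6 ≡ Tuesday — that's 1950's doomsday.
In July the doomsday date is Jul 11.
Jul 23 is 12 days after Jul 11; 12 mod 7 = 5, so Tuesday + 5 = Sunday.
951 mod 7 = 6, so 951 days after a Sunday is Sunday + 6 = Saturday.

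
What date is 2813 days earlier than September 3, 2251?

−365 (one year) → Sep 3, 2250 (2448 left).
−365 (one year) → Sep 3, 2249 (2083 left).
−365 (one year) → Sep 3, 2248 (1718 left).
−366 (one year; includes Feb 29, 2248) → Sep 3, 2247 (1352 left).
−365 (one year) → Sep 3, 2246 (987 left).
−365 (one year) → Sep 3, 2245 (622 left).
−365 (one year) → Sep 3, 2244 (257 left).
−3 → Aug 31, 2244 (end of Aug, 31 days; 254 left).
−31 → Jul 31, 2244 (end of Jul, 31 days; 223 left).
−31 → Jun 30, 2244 (end of Jun, 30 days; 192 left).
−30 → May 31, 2244 (end of May, 31 days; 162 left).
−31 → Apr 30, 2244 (end of Apr, 30 days; 131 left).
−30 → Mar 31, 2244 (end of Mar, 31 days; 101 left).
−31 → Feb 29, 2244 (end of Feb, 29 days; 70 left).
−29 → Jan 31, 2244 (end of Jan, 31 days; 41 left).
−31 → Dec 31, 2243 (end of Dec, 31 days; 10 left).
−10 → Dec 21, 2243.

December 21, 2243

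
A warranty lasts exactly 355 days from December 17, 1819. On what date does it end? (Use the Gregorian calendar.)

Dec has 31 days: +15 → Jan 1, 1820 (340 left).
Jan has 31 days: +31 → Feb 1, 1820 (309 left).
Feb has 29 days: +29 → Mar 1, 1820 (280 left).
Mar has 31 days: +31 → Apr 1, 1820 (249 left).
Apr has 30 days: +30 → May 1, 1820 (219 left).
May has 31 days: +31 → Jun 1, 1820 (188 left).
Jun has 30 days: +30 → Jul 1, 1820 (158 left).
Jul has 31 days: +31 → Aug 1, 1820 (127 left).
Aug has 31 days: +31 → Sep 1, 1820 (96 left).
Sep has 30 days: +30 → Oct 1, 1820 (66 left).
Oct has 31 days: +31 → Nov 1, 1820 (35 left).
Nov has 30 days: +30 → Dec 1, 1820 (5 left).
+5 → Dec 6, 1820.

December 6, 1820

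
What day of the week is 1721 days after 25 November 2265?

Friday

First find the weekday of Nov 25, 2265. Doomsday rule: the anchor day for the 2200s is Friday. For year 65: 65÷12 = 5 r 5, and 5÷4 = 1, so 5+5+1 = 11.
Friday + 11 ≡ Tuesday — that's 2265's doomsday.
In November the doomsday date is Nov 7.
Nov 25 is 18 days after Nov 7; 18 mod 7 = 4, so Tuesday + 4 = Saturday.
1721 mod 7 = 6, so 1721 days after a Saturday is Saturday + 6 = Friday.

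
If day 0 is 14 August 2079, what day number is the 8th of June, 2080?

Aug 14, 2079 → Sep 14, 2079: 31 days (August has 31).
Sep 14, 2079 → Oct 14, 2079: 30 days (September has 30).
Oct 14, 2079 → Nov 14, 2079: 31 days (October has 31).
Nov 14, 2079 → Dec 14, 2079: 30 days (November has 30).
Dec 14, 2079 → Jan 14, 2080: 31 days (December has 31).
Jan 14, 2080 → Feb 14, 2080: 31 days (January has 31).
Feb 14, 2080 → Mar 14, 2080: 29 days (February has 29).
Mar 14, 2080 → Apr 14, 2080: 31 days (March has 31).
Apr 14, 2080 → May 14, 2080: 30 days (April has 30).
May 14, 2080 → Jun 8, 2080: 25 days.
Total: 299 days.

299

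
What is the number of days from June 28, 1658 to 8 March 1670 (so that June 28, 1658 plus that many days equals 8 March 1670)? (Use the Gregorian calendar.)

Jun 28, 1658 → Jun 28, 1659: 365 days.
Jun 28, 1659 → Jun 28, 1660: 366 days (Feb 29, 1660 is in that span).
Jun 28, 1660 → Jun 28, 1661: 365 days.
Jun 28, 1661 → Jun 28, 1662: 365 days.
Jun 28, 1662 → Jun 28, 1663: 365 days.
Jun 28, 1663 → Jun 28, 1664: 366 days (Feb 29, 1664 is in that span).
Jun 28, 1664 → Jun 28, 1665: 365 days.
Jun 28, 1665 → Jun 28, 1666: 365 days.
Jun 28, 1666 → Jun 28, 1667: 365 days.
Jun 28, 1667 → Jun 28, 1668: 366 days (Feb 29, 1668 is in that span).
Jun 28, 1668 → Jun 28, 1669: 365 days.
Jun 28, 1669 → Jul 28, 1669: 30 days (June has 30).
Jul 28, 1669 → Aug 28, 1669: 31 days (July has 31).
Aug 28, 1669 → Sep 28, 1669: 31 days (August has 31).
Sep 28, 1669 → Oct 28, 1669: 30 days (September has 30).
Oct 28, 1669 → Nov 28, 1669: 31 days (October has 31).
Nov 28, 1669 → Dec 28, 1669: 30 days (November has 30).
Dec 28, 1669 → Jan 28, 1670: 31 days (December has 31).
Jan 28, 1670 → Feb 28, 1670: 31 days (January has 31).
Feb 28, 1670 → Mar 8, 1670: 8 days.
Total: 4271 days.

4271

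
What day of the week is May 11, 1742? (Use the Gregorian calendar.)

Friday

Doomsday rule: the anchor day for the 1700s is Sunday. For year 42: 42÷12 = 3 r 6, and 6÷4 = 1, so 3+6+1 = 10.
Sunday + 10 ≡ Wednesday — that's 1742's doomsday.
In May the doomsday date is May 9.
May 11 is 2 days after May 9; 2 mod 7 = 2, so Wednesday + 2 = Friday.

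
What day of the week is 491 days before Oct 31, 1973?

Tuesday

First find the weekday of Oct 31, 1973. Doomsday rule: the anchor day for the 1900s is Wednesday. For year 73: 73÷12 = 6 r 1, and 1÷4 = 0, so 6+1+0 = 7.
Wednesday + 7 ≡ Wednesday — that's 1973's doomsday.
In October the doomsday date is Oct 10.
Oct 31 is 21 days after Oct 10; 21 mod 7 = 0, so Wednesday + 0 = Wednesday.
491 mod 7 = 1, so 491 days before a Wednesday is Wednesday − 1 = Tuesday.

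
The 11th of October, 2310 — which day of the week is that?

Doomsday rule: the anchor day for the 2300s is Wednesday. For year 10: 10÷12 = 0 r 10, and 10÷4 = 2, so 0+10+2 = 12.
Wednesday + 12 ≡ Monday — that's 2310's doomsday.
In October the doomsday date is Oct 10.
Oct 11 is 1 day after Oct 10; 1 mod 7 = 1, so Monday + 1 = Tuesday.

Tuesday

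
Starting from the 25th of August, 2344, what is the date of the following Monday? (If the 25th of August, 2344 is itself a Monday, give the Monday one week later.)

Aug 25, 2344 is a Friday.
From Friday to the next Monday is 3 days.
Aug 25, 2344 + 3 = Aug 28, 2344.

August 28, 2344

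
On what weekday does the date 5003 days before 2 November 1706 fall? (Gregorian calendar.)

First find the weekday of Nov 2, 1706. Doomsday rule: the anchor day for the 1700s is Sunday. For year 06: 6÷12 = 0 r 6, and 6÷4 = 1, so 0+6+1 = 7.
Sunday + 7 ≡ Sunday — that's 1706's doomsday.
In November the doomsday date is Nov 7.
Nov 2 is 5 days before Nov 7; 5 mod 7 = 5, so Sunday − 5 = Tuesday.
5003 mod 7 = 5, so 5003 days before a Tuesday is Tuesday − 5 = Thursday.

Thursday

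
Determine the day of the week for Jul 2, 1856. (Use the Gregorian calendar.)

Doomsday rule: the anchor day for the 1800s is Friday. For year 56: 56÷12 = 4 r 8, and 8÷4 = 2, so 4+8+2 = 14.
Friday + 14 ≡ Friday — that's 1856's doomsday.
In July the doomsday date is Jul 11.
Jul 2 is 9 days before Jul 11; 9 mod 7 = 2, so Friday − 2 = Wednesday.

Wednesday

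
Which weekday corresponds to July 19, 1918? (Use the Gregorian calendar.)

Doomsday rule: the anchor day for the 1900s is Wednesday. For year 18: 18÷12 = 1 r 6, and 6÷4 = 1, so 1+6+1 = 8.
Wednesday + 8 ≡ Thursday — that's 1918's doomsday.
In July the doomsday date is Jul 11.
Jul 19 is 8 days after Jul 11; 8 mod 7 = 1, so Thursday + 1 = Friday.

Friday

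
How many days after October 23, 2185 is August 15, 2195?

Oct 23, 2185 → Oct 23, 2186: 365 days.
Oct 23, 2186 → Oct 23, 2187: 365 days.
Oct 23, 2187 → Oct 23, 2188: 366 days (Feb 29, 2188 is in that span).
Oct 23, 2188 → Oct 23, 2189: 365 days.
Oct 23, 2189 → Oct 23, 2190: 365 days.
Oct 23, 2190 → Oct 23, 2191: 365 days.
Oct 23, 2191 → Oct 23, 2192: 366 days (Feb 29, 2192 is in that span).
Oct 23, 2192 → Oct 23, 2193: 365 days.
Oct 23, 2193 → Oct 23, 2194: 365 days.
Oct 23, 2194 → Nov 23, 2194: 31 days (October has 31).
Nov 23, 2194 → Dec 23, 2194: 30 days (November has 30).
Dec 23, 2194 → Jan 23, 2195: 31 days (December has 31).
Jan 23, 2195 → Feb 23, 2195: 31 days (January has 31).
Feb 23, 2195 → Mar 23, 2195: 28 days (February has 28).
Mar 23, 2195 → Apr 23, 2195: 31 days (March has 31).
Apr 23, 2195 → May 23, 2195: 30 days (April has 30).
May 23, 2195 → Jun 23, 2195: 31 days (May has 31).
Jun 23, 2195 → Jul 23, 2195: 30 days (June has 30).
Jul 23, 2195 → Aug 15, 2195: 23 days.
Total: 3583 days.

3583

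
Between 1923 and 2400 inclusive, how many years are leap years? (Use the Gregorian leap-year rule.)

117

Multiples of 4 in [1923,2400]: 120.
Of those, multiples of 100: 5 (not leap unless ÷400).
Multiples of 400: 2.
Leap years = 120 − 5 + 2 = 117.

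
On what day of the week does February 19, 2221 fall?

Monday

Doomsday rule: the anchor day for the 2200s is Friday. For year 21: 21÷12 = 1 r 9, and 9÷4 = 2, so 1+9+2 = 12.
Friday + 12 ≡ Wednesday — that's 2221's doomsday.
In February the doomsday date is Feb 28 (2221 is not a leap year).
Feb 19 is 9 days before Feb 28; 9 mod 7 = 2, so Wednesday − 2 = Monday.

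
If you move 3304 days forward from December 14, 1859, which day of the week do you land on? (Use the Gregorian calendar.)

Wednesday

Dec 14, 1859 is a Wednesday.
3304 mod 7 = 0, so 3304 days after a Wednesday is Wednesday + 0 = Wednesday.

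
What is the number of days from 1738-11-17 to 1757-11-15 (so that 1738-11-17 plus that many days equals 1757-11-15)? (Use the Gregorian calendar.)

Nov 17, 1738 → Nov 17, 1739: 365 days.
Nov 17, 1739 → Nov 17, 1740: 366 days (Feb 29, 1740 is in that span).
Nov 17, 1740 → Nov 17, 1741: 365 days.
Nov 17, 1741 → Nov 17, 1742: 365 days.
Nov 17, 1742 → Nov 17, 1743: 365 days.
Nov 17, 1743 → Nov 17, 1744: 366 days (Feb 29, 1744 is in that span).
Nov 17, 1744 → Nov 17, 1745: 365 days.
Nov 17, 1745 → Nov 17, 1746: 365 days.
Nov 17, 1746 → Nov 17, 1747: 365 days.
Nov 17, 1747 → Nov 17, 1748: 366 days (Feb 29, 1748 is in that span).
Nov 17, 1748 → Nov 17, 1749: 365 days.
Nov 17, 1749 → Nov 17, 1750: 365 days.
Nov 17, 1750 → Nov 17, 1751: 365 days.
Nov 17, 1751 → Nov 17, 1752: 366 days (Feb 29, 1752 is in that span).
Nov 17, 1752 → Nov 17, 1753: 365 days.
Nov 17, 1753 → Nov 17, 1754: 365 days.
Nov 17, 1754 → Nov 17, 1755: 365 days.
Nov 17, 1755 → Nov 17, 1756: 366 days (Feb 29, 1756 is in that span).
Nov 17, 1756 → Dec 17, 1756: 30 days (November has 30).
Dec 17, 1756 → Jan 17, 1757: 31 days (December has 31).
Jan 17, 1757 → Feb 17, 1757: 31 days (January has 31).
Feb 17, 1757 → Mar 17, 1757: 28 days (February has 28).
Mar 17, 1757 → Apr 17, 1757: 31 days (March has 31).
Apr 17, 1757 → May 17, 1757: 30 days (April has 30).
May 17, 1757 → Jun 17, 1757: 31 days (May has 31).
Jun 17, 1757 → Jul 17, 1757: 30 days (June has 30).
Jul 17, 1757 → Aug 17, 1757: 31 days (July has 31).
Aug 17, 1757 → Sep 17, 1757: 31 days (August has 31).
Sep 17, 1757 → Oct 17, 1757: 30 days (September has 30).
Oct 17, 1757 → Nov 15, 1757: 29 days.
Total: 6938 days.

6938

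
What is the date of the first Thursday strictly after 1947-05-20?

May 22, 1947

May 20, 1947 is a Tuesday.
From Tuesday to the next Thursday is 2 days.
May 20, 1947 + 2 = May 22, 1947.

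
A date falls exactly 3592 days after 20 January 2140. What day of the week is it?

Thursday

Jan 20, 2140 is a Wednesday.
3592 mod 7 = 1, so 3592 days after a Wednesday is Wednesday + 1 = Thursday.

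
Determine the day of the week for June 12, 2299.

Doomsday rule: the anchor day for the 2200s is Friday. For year 99: 99÷12 = 8 r 3, and 3÷4 = 0, so 8+3+0 = 11.
Friday + 11 ≡ Tuesday — that's 2299's doomsday.
In June the doomsday date is Jun 6.
Jun 12 is 6 days after Jun 6; 6 mod 7 = 6, so Tuesday + 6 = Monday.

Monday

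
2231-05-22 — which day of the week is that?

Doomsday rule: the anchor day for the 2200s is Friday. For year 31: 31÷12 = 2 r 7, and 7÷4 = 1, so 2+7+1 = 10.
Friday + 10 ≡ Monday — that's 2231's doomsday.
In May the doomsday date is May 9.
May 22 is 13 days after May 9; 13 mod 7 = 6, so Monday + 6 = Sunday.

Sunday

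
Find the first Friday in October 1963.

October 1, 1963 is a Tuesday.
The first Friday is therefore October 4 (3 days later).

October 4, 1963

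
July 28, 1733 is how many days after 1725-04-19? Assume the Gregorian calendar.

3022

Apr 19, 1725 → Apr 19, 1726: 365 days.
Apr 19, 1726 → Apr 19, 1727: 365 days.
Apr 19, 1727 → Apr 19, 1728: 366 days (Feb 29, 1728 is in that span).
Apr 19, 1728 → Apr 19, 1729: 365 days.
Apr 19, 1729 → Apr 19, 1730: 365 days.
Apr 19, 1730 → Apr 19, 1731: 365 days.
Apr 19, 1731 → Apr 19, 1732: 366 days (Feb 29, 1732 is in that span).
Apr 19, 1732 → Apr 19, 1733: 365 days.
Apr 19, 1733 → May 19, 1733: 30 days (April has 30).
May 19, 1733 → Jun 19, 1733: 31 days (May has 31).
Jun 19, 1733 → Jul 19, 1733: 30 days (June has 30).
Jul 19, 1733 → Jul 28, 1733: 9 days.
Total: 3022 days.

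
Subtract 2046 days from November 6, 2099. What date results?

−365 (one year) → Nov 6, 2098 (1681 left).
−365 (one year) → Nov 6, 2097 (1316 left).
−365 (one year) → Nov 6, 2096 (951 left).
−366 (one year; includes Feb 29, 2096) → Nov 6, 2095 (585 left).
−365 (one year) → Nov 6, 2094 (220 left).
−6 → Oct 31, 2094 (end of Oct, 31 days; 214 left).
−31 → Sep 30, 2094 (end of Sep, 30 days; 183 left).
−30 → Aug 31, 2094 (end of Aug, 31 days; 153 left).
−31 → Jul 31, 2094 (end of Jul, 31 days; 122 left).
−31 → Jun 30, 2094 (end of Jun, 30 days; 91 left).
−30 → May 31, 2094 (end of May, 31 days; 61 left).
−31 → Apr 30, 2094 (end of Apr, 30 days; 30 left).
−30 → Mar 31, 2094 (end of Mar, 31 days; 0 left).

March 31, 2094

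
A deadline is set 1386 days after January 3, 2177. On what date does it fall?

+365 (one year) → Jan 3, 2178 (1021 left).
+365 (one year) → Jan 3, 2179 (656 left).
+365 (one year) → Jan 3, 2180 (291 left).
Jan has 31 days: +29 → Feb 1, 2180 (262 left).
Feb has 29 days: +29 → Mar 1, 2180 (233 left).
Mar has 31 days: +31 → Apr 1, 2180 (202 left).
Apr has 30 days: +30 → May 1, 2180 (172 left).
May has 31 days: +31 → Jun 1, 2180 (141 left).
Jun has 30 days: +30 → Jul 1, 2180 (111 left).
Jul has 31 days: +31 → Aug 1, 2180 (80 left).
Aug has 31 days: +31 → Sep 1, 2180 (49 left).
Sep has 30 days: +30 → Oct 1, 2180 (19 left).
+19 → Oct 20, 2180.

October 20, 2180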